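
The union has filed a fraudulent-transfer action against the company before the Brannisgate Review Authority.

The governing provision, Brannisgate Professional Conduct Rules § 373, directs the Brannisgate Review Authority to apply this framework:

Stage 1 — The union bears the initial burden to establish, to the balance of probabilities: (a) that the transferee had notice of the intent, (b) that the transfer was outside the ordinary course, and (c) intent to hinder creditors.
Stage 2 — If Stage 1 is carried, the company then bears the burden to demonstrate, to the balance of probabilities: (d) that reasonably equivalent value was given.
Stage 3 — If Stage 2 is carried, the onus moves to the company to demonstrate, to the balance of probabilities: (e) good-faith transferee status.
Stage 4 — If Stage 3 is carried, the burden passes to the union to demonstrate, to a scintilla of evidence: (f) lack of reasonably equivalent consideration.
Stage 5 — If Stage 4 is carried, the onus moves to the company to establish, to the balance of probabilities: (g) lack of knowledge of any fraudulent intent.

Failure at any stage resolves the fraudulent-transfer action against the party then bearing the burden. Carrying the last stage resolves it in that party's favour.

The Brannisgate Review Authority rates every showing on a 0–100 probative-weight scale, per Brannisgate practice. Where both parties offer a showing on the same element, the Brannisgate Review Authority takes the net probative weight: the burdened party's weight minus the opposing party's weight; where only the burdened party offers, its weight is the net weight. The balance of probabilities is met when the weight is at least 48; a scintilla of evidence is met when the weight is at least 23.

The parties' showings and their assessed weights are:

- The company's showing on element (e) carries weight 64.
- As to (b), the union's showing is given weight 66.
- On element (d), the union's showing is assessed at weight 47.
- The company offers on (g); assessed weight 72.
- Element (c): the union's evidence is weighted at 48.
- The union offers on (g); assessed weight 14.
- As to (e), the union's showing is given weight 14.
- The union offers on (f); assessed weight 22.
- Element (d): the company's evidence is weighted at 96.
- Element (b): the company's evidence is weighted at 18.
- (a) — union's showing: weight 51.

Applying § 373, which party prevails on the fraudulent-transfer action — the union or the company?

company

Stage 1 (union, the balance of probabilities, weight is at least 48): (a) 51 ≥ 48 — meets; (b) net 66−18=48 ≥ 48 — meets; (c) 48 ≥ 48 — meets.
  The union carries Stage 1; the company now bears the burden.
Stage 2 (company, the balance of probabilities, weight is at least 48): (d) net 96−47=49 ≥ 48 — meets.
  Stage 2 carried; the burden remains with the company.
Stage 3 (company, the balance of probabilities, weight is at least 48): (e) net 64−14=50 ≥ 48 — meets.
  Stage 3 carried; the burden shifts to the union.
Stage 4 (union, a scintilla of evidence, weight is at least 23): (f) 22 < 23 — fails.
  Stage 4 not carried; the union fails its burden.
The company prevails.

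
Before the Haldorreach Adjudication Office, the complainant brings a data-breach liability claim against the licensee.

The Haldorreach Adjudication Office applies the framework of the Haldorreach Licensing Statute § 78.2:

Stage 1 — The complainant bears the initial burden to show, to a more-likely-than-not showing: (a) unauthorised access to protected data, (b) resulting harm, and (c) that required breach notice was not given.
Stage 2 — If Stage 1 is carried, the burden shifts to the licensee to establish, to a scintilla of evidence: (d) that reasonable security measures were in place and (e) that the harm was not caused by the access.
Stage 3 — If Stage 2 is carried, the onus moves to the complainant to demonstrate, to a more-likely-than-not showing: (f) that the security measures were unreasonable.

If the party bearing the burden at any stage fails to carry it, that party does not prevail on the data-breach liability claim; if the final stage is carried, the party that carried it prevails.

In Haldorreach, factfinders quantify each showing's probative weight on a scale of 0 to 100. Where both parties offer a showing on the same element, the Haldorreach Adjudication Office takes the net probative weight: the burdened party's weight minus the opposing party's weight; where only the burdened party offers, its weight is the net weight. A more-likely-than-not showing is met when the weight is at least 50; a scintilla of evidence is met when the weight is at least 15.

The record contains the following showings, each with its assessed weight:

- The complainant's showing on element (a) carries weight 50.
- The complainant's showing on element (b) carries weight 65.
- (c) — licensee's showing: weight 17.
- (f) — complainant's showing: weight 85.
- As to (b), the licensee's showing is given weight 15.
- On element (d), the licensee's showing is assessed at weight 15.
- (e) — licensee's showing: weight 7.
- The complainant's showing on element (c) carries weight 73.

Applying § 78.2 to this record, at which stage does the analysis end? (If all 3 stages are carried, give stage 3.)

Stage 1 (complainant, a more-likely-than-not showing, weight is at least 50): (a) 50 ≥ 50 — meets; (b) net 65−15=50 ≥ 50 — meets; (c) net 73−17=56 ≥ 50 — meets.
  Stage 1 carried; the burden shifts to the licensee.
Stage 2 (licensee, a scintilla of evidence, weight is at least 15): (d) 15 ≥ 15 — meets; (e) 7 < 15 — fails.
  Not every element is met, so the licensee fails to carry Stage 2.
The complainant prevails.

stage 2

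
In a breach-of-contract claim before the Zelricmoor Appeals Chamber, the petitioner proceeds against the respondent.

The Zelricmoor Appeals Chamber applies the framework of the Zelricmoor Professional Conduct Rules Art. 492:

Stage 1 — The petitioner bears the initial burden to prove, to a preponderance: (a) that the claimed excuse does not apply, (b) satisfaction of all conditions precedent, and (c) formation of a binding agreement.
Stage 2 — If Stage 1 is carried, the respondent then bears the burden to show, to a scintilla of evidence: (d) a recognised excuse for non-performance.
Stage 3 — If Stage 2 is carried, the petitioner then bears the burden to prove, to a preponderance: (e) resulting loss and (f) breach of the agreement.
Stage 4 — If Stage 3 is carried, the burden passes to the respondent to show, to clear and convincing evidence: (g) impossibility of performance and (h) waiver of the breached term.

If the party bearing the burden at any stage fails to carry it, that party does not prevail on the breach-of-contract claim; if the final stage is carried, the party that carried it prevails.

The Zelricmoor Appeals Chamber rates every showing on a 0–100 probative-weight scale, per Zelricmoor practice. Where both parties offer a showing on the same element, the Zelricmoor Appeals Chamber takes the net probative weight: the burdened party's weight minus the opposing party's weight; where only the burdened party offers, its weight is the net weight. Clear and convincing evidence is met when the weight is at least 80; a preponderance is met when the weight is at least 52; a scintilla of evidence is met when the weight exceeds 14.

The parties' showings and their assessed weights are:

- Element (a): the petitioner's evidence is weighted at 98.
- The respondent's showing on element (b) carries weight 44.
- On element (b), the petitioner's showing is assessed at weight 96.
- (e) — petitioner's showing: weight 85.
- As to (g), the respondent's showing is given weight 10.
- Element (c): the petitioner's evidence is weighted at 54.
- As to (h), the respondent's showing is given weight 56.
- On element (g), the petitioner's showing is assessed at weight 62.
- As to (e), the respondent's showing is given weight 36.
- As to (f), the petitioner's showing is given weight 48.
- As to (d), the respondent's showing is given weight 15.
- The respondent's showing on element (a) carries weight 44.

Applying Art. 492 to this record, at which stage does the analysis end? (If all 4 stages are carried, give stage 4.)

At Stage 1 the petitioner must meet a preponderance (weight is at least 52): on (a) the weight is 98 less the opposing 44 gives net 54, which does reach 52, so (a) meets the standard; on (b) the weight is 96 less the opposing 44 gives net 52, ≥ 52, so (b) meets the standard; on (c) the weight is 54, ≥ 52, so (c) meets the standard.
  All elements met. The burden passes to the respondent.
At Stage 2 the respondent must meet a scintilla of evidence (weight exceeds 14): on (d) the weight is 15, which does exceed 14, so (d) meets the standard.
  All elements met. The burden passes to the petitioner.
At Stage 3 the petitioner must meet a preponderance (weight is at least 52): on (e) the weight is 85 less the opposing 36 gives net 49, < 52, so (e) does not meet the standard; on (f) the weight is 48, < 52, so (f) does not meet the standard.
  The petitioner does not carry Stage 3.
The analysis ends at Stage 3; the respondent prevails.

stage 3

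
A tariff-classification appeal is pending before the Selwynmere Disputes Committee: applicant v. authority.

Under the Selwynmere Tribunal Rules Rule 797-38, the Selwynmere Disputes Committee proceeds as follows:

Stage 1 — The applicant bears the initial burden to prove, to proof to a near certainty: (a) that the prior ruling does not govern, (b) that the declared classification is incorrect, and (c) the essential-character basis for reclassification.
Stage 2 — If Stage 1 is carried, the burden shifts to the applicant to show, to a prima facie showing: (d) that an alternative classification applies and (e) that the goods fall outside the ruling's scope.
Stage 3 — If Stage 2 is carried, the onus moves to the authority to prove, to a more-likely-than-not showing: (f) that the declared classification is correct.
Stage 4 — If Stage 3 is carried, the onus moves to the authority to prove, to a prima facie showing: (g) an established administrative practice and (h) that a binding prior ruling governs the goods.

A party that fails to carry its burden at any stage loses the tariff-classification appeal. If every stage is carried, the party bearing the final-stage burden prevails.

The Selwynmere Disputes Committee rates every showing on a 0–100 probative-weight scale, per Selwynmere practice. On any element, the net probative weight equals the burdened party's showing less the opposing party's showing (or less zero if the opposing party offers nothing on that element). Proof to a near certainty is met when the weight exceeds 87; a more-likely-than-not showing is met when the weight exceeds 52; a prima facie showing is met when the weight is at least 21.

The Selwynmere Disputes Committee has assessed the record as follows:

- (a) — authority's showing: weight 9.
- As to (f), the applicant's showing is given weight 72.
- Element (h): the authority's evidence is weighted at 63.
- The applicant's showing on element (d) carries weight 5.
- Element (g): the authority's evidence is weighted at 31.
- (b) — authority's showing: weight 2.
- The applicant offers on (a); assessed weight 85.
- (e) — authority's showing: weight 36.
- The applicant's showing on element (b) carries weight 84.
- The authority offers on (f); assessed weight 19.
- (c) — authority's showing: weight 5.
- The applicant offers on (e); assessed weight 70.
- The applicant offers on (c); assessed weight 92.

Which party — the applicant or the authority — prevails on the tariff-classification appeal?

Stage 1 (applicant, proof to a near certainty, weight exceeds 87): (a) net 85−9=76 ≤ 87 — fails; (b) net 84−2=82 ≤ 87 — fails; (c) net 92−5=87 ≤ 87 — fails.
  The applicant does not carry Stage 1.
The authority prevails.

authority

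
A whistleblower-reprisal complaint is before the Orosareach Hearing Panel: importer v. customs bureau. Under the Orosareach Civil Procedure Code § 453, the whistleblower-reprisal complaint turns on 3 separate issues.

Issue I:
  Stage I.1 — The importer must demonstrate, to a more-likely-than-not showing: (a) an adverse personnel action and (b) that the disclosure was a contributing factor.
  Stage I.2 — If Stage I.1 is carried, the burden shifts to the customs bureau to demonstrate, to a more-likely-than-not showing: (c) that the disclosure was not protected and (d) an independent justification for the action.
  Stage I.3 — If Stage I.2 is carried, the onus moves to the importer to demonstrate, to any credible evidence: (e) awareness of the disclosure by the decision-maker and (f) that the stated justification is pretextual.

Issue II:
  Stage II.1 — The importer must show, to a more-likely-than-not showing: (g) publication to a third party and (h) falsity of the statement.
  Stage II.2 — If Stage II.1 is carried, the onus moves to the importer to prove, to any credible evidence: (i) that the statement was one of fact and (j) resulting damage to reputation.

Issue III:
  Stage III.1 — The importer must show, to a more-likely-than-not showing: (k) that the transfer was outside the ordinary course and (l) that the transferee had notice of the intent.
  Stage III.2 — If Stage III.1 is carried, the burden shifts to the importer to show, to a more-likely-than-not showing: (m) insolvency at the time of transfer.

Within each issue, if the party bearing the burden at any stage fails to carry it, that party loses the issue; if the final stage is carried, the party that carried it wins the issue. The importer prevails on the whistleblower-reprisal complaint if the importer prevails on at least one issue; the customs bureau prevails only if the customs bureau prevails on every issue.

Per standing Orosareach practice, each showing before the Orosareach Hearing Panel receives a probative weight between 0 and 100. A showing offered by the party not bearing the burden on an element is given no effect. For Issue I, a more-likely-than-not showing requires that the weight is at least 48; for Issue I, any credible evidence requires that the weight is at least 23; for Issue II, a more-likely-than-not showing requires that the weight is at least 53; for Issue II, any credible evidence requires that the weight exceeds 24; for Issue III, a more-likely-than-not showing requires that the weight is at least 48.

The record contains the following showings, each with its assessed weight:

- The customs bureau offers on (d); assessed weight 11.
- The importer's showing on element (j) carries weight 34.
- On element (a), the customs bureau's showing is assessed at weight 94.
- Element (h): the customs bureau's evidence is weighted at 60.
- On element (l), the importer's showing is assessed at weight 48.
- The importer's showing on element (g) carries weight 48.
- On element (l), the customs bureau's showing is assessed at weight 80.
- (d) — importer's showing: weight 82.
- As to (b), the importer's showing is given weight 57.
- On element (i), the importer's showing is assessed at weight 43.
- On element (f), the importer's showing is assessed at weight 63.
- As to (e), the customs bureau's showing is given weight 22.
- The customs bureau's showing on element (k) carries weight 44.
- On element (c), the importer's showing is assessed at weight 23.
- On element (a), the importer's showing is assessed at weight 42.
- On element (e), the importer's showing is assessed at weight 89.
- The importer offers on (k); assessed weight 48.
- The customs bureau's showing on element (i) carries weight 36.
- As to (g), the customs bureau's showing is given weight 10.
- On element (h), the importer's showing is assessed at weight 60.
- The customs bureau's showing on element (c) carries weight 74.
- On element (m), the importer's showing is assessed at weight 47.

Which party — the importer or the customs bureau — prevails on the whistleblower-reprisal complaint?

customs bureau

— Issue I —
At Stage I.1 the importer must meet a more-likely-than-not showing (weight is at least 48): on (a) the weight is 42 (the customs bureau's 94 is given no effect), < 48, so (a) does not meet the standard; on (b) the weight is 57, which does reach 48, so (b) meets the standard.
  Stage I.1 not carried; the importer fails its burden.
So the customs bureau prevails on this issue.
— Issue II —
Stage II.1 — burden on importer; standard: a more-likely-than-not showing (weight is at least 53).
    (g): 48 (customs bureau's 10 disregarded) < 53 [not met]
    (h): 60 (customs bureau's 60 disregarded) ≥ 53 [met]
  The importer does not carry Stage II.1.
The customs bureau prevails on this issue.
— Issue III —
Stage III.1 — burden on importer; standard: a more-likely-than-not showing (weight is at least 48).
    (k): 48 (customs bureau's 44 disregarded) ≥ 48 [met]
    (l): 48 (customs bureau's 80 disregarded) ≥ 48 [met]
  Stage III.1 carried; the burden remains with the importer.
Stage III.2 — burden on importer; standard: a more-likely-than-not showing (weight is at least 48).
    (m): 47 < 48 [not met]
  Stage III.2 not carried; the importer fails its burden.
So the customs bureau prevails on this issue.
Per-issue: Issue I → customs bureau; Issue II → customs bureau; Issue III → customs bureau. The importer must prevail on at least one issue; overall, the customs bureau prevails.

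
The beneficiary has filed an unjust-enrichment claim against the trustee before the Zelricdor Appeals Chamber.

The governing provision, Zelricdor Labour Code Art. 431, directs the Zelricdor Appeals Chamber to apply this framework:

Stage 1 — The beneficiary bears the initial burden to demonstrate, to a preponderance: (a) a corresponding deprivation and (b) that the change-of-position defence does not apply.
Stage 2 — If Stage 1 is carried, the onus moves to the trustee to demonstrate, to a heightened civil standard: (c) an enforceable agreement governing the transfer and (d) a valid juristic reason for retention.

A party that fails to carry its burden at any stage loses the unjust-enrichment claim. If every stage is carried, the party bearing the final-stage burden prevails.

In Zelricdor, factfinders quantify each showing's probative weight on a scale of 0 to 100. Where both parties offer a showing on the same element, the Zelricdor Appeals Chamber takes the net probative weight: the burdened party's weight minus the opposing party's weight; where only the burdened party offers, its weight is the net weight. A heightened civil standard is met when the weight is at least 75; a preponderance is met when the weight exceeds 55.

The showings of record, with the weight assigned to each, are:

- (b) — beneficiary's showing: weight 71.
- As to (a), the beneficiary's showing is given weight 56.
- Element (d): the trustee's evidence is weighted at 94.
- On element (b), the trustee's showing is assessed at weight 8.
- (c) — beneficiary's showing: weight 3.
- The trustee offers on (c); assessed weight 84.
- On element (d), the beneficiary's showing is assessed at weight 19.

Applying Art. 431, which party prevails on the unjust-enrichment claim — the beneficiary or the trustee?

Stage 1 — burden on beneficiary; standard: a preponderance (weight exceeds 55).
    (a): 56 > 55 [met]
    (b): 71 − 8 = 63 > 55 [met]
  The beneficiary carries Stage 1; the trustee now bears the burden.
Stage 2 — burden on trustee; standard: a heightened civil standard (weight is at least 75).
    (c): 84 − 3 = 81 ≥ 75 [met]
    (d): 94 − 19 = 75 ≥ 75 [met]
  All elements met at the final stage.
All stages carried — the trustee prevails.

trustee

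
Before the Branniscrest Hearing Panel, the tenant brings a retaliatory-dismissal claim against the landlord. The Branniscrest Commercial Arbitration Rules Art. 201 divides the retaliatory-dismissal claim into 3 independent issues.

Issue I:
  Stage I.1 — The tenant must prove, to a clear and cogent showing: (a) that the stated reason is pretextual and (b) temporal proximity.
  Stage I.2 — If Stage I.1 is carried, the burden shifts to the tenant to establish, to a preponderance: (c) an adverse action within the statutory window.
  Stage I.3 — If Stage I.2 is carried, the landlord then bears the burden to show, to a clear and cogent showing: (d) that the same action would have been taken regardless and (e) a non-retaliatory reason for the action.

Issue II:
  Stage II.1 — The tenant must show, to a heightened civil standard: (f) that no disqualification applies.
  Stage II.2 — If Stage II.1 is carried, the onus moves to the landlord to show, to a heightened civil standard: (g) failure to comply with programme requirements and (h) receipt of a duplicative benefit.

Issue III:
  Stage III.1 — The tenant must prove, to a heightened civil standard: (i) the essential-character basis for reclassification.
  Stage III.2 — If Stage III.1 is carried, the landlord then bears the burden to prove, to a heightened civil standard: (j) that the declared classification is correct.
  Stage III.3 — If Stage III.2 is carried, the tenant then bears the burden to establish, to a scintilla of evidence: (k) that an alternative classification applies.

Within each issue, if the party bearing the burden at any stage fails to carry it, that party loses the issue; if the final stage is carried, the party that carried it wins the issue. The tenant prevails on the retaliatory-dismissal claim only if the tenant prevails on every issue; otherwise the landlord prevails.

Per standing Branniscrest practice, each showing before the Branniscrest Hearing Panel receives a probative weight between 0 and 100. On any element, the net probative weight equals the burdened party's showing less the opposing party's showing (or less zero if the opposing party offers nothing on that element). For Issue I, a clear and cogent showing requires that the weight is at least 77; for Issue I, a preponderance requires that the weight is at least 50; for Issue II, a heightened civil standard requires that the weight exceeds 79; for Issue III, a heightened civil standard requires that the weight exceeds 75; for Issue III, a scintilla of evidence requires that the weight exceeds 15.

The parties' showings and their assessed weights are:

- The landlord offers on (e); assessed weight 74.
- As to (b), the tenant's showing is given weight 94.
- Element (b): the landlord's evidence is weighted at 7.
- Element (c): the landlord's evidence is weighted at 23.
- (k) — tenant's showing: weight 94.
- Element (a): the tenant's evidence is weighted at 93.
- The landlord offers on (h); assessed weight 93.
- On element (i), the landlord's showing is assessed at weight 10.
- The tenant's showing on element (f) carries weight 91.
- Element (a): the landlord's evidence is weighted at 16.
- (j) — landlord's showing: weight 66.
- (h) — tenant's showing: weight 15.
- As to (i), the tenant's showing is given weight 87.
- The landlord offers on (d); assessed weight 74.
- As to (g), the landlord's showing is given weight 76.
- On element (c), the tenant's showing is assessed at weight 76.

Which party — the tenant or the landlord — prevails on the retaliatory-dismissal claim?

tenant

— Issue I —
Stage I.1 — burden on tenant; standard: a clear and cogent showing (weight is at least 77).
    (a): 93 − 16 = 77 ≥ 77 [met]
    (b): 94 − 7 = 87 ≥ 77 [met]
  All elements met. The tenant retains the burden for Stage I.2.
Stage I.2 — burden on tenant; standard: a preponderance (weight is at least 50).
    (c): 76 − 23 = 53 ≥ 50 [met]
  Stage I.2 carried; the burden shifts to the landlord.
Stage I.3 — burden on landlord; standard: a clear and cogent showing (weight is at least 77).
    (d): 74 < 77 [not met]
    (e): 74 < 77 [not met]
  Not every element is met, so the landlord fails to carry Stage I.3.
So the tenant prevails on this issue.
— Issue II —
Stage II.1 — burden on tenant; standard: a heightened civil standard (weight exceeds 79).
    (f): 91 > 79 [met]
  Stage II.1 is satisfied; the onus moves to the landlord.
Stage II.2 — burden on landlord; standard: a heightened civil standard (weight exceeds 79).
    (g): 76 ≤ 79 [not met]
    (h): 93 − 15 = 78 ≤ 79 [not met]
  Not every element is met, so the landlord fails to carry Stage II.2.
So the tenant prevails on this issue.
— Issue III —
Stage III.1 (tenant, a heightened civil standard, weight exceeds 75): (i) net 87−10=77 > 75 — meets.
  Stage III.1 is satisfied; the onus moves to the landlord.
Stage III.2 (landlord, a heightened civil standard, weight exceeds 75): (j) 66 ≤ 75 — fails.
  The landlord does not carry Stage III.2.
So the tenant prevails on this issue.
Per-issue: Issue I → tenant; Issue II → tenant; Issue III → tenant. The tenant must prevail on every issue; overall, the tenant prevails.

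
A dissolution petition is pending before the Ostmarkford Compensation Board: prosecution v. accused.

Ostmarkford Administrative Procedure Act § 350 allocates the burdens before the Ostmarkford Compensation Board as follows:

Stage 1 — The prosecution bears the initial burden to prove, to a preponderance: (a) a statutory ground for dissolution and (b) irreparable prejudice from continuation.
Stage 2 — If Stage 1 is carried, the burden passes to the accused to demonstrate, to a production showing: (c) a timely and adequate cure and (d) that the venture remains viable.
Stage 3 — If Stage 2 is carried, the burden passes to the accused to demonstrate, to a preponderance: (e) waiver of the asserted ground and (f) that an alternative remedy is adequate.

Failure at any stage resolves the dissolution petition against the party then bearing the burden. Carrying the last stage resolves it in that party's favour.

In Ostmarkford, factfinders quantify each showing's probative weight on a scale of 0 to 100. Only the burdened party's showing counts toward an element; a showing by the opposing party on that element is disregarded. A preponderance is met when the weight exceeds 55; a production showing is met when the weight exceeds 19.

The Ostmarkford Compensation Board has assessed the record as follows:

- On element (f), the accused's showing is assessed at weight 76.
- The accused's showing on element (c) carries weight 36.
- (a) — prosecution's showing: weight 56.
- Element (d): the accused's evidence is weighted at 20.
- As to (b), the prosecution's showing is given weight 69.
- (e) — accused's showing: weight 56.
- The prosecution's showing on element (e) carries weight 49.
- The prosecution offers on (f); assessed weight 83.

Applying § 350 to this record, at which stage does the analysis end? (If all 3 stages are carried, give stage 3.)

At Stage 1 the prosecution must meet a preponderance (weight exceeds 55): on (a) the weight is 56, which does exceed 55, so (a) meets the standard; on (b) the weight is 69, > 55, so (b) meets the standard.
  The prosecution carries Stage 1; the accused now bears the burden.
At Stage 2 the accused must meet a production showing (weight exceeds 19): on (c) the weight is 36, > 19, so (c) meets the standard; on (d) the weight is 20, > 19, so (d) meets the standard.
  All elements met. The accused retains the burden for Stage 3.
At Stage 3 the accused must meet a preponderance (weight exceeds 55): on (e) the weight is 56 (the prosecution's 49 is given no effect), > 55, so (e) meets the standard; on (f) the weight is 76 (the prosecution's 83 is given no effect), > 55, so (f) meets the standard.
  Stage 3 carried; the final stage is satisfied.
With every stage satisfied, the accused prevails.

stage 3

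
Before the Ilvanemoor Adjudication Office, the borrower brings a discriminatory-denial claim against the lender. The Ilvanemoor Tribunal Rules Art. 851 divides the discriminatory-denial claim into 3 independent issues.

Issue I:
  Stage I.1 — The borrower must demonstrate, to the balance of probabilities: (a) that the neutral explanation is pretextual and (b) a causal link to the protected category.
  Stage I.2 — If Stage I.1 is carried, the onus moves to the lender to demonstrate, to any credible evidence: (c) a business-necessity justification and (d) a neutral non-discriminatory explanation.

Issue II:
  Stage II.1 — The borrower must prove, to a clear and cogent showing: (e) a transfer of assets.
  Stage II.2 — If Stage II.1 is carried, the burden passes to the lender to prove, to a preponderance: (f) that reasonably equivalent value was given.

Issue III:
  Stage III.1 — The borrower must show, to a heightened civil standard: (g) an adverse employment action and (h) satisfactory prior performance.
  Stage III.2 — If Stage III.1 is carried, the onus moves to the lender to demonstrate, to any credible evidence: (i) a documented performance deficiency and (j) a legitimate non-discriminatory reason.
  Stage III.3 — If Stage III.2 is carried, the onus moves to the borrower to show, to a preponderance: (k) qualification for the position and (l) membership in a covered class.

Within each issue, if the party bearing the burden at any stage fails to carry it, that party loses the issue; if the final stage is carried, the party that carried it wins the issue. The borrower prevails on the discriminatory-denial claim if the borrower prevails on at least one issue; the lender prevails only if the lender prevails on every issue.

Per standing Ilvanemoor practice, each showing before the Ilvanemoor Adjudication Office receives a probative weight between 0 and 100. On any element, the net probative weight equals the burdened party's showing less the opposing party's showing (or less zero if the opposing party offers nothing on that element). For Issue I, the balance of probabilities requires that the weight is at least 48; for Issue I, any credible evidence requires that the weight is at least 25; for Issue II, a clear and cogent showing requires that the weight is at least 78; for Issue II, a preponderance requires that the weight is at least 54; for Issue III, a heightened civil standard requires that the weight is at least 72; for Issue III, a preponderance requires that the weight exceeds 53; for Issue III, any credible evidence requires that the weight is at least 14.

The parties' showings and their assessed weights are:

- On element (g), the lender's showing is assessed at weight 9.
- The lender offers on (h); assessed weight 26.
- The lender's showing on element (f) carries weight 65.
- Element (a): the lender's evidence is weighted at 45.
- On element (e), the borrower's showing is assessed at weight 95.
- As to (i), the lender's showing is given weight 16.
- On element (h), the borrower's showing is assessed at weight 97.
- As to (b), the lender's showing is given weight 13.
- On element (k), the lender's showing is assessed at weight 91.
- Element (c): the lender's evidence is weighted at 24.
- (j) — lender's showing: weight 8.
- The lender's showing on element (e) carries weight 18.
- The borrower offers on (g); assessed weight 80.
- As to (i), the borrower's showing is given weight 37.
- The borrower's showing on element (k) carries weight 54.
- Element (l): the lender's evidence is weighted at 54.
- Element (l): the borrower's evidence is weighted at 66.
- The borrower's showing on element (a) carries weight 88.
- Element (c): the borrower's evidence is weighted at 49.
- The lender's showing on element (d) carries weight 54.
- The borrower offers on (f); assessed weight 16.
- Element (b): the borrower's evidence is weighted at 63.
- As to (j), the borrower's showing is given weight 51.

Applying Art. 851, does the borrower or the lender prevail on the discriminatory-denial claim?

lender

— Issue I —
Stage I.1 — burden on borrower; standard: the balance of probabilities (weight is at least 48).
    (a): 88 − 45 = 43 < 48 [not met]
    (b): 63 − 13 = 50 ≥ 48 [met]
  Not every element is met, so the borrower fails to carry Stage I.1.
The analysis ends at Stage I.1; the lender prevails on this issue.
— Issue II —
Stage II.1 (borrower, a clear and cogent showing, weight is at least 78): (e) net 95−18=77 < 78 — fails.
  Not every element is met, so the borrower fails to carry Stage II.1.
So the lender prevails on this issue.
— Issue III —
Stage III.1 (borrower, a heightened civil standard, weight is at least 72): (g) net 80−9=71 < 72 — fails; (h) net 97−26=71 < 72 — fails.
  The borrower does not carry Stage III.1.
The lender prevails on this issue.
Per-issue: Issue I → lender; Issue II → lender; Issue III → lender. The borrower must prevail on at least one issue; overall, the lender prevails.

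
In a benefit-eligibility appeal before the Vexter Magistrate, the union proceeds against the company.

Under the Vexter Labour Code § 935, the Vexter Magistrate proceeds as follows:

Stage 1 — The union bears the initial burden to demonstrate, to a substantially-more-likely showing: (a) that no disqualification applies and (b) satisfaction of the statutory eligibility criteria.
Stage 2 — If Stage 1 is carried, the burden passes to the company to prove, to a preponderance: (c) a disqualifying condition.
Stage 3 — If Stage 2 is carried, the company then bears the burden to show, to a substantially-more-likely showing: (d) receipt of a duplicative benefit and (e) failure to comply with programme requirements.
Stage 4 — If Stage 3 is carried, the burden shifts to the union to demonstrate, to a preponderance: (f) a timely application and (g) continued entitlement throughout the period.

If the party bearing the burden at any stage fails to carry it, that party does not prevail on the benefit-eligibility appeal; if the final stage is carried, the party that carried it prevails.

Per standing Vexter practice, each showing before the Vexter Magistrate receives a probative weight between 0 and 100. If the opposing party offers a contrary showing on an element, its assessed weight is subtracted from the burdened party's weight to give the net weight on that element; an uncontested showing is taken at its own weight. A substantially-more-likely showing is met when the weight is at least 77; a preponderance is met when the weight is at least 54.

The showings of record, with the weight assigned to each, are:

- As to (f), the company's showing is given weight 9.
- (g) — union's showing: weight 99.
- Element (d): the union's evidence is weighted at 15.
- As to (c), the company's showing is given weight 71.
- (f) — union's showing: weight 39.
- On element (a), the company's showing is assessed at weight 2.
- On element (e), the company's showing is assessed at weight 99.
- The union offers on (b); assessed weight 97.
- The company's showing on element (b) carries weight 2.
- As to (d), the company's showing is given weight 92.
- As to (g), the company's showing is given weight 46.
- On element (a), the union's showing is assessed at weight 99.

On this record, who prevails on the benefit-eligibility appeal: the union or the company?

At Stage 1 the union must meet a substantially-more-likely showing (weight is at least 77): on (a) the weight is 99 less the opposing 2 gives net 97, which does reach 77, so (a) meets the standard; on (b) the weight is 97 less the opposing 2 gives net 95, ≥ 77, so (b) meets the standard.
  Stage 1 is satisfied; the onus moves to the company.
At Stage 2 the company must meet a preponderance (weight is at least 54): on (c) the weight is 71, which does reach 54, so (c) meets the standard.
  Stage 2 carried; the burden remains with the company.
At Stage 3 the company must meet a substantially-more-likely showing (weight is at least 77): on (d) the weight is 92 less the opposing 15 gives net 77, which does reach 77, so (d) meets the standard; on (e) the weight is 99, which does reach 77, so (e) meets the standard.
  Stage 3 is satisfied; the onus moves to the union.
At Stage 4 the union must meet a preponderance (weight is at least 54): on (f) the weight is 39 less the opposing 9 gives net 30, which does not reach 54, so (f) does not meet the standard; on (g) the weight is 99 less the opposing 46 gives net 53, which does not reach 54, so (g) does not meet the standard.
  The union does not carry Stage 4.
The analysis ends at Stage 4; the company prevails.

company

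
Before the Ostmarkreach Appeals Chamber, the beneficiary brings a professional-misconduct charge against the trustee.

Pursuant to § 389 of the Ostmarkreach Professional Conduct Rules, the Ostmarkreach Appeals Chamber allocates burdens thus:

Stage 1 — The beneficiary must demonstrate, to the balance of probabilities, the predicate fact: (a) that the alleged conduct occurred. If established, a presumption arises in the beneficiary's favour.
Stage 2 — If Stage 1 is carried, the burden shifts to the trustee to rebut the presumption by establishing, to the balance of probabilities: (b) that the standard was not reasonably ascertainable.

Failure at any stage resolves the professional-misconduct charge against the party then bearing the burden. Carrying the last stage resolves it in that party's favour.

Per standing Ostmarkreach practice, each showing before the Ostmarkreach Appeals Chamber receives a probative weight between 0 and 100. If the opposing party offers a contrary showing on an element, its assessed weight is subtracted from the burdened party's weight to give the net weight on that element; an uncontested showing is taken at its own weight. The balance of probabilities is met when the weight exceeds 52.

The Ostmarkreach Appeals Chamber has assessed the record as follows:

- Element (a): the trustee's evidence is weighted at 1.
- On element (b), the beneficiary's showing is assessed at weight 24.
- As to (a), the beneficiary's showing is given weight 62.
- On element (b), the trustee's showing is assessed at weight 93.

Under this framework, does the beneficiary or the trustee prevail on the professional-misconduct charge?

trustee

Stage 1 — burden on beneficiary; standard: the balance of probabilities (weight exceeds 52).
    (a): 62 − 1 = 61 > 52 [met]
  Stage 1 is satisfied; the onus moves to the trustee.
Stage 2 — burden on trustee; standard: the balance of probabilities (weight exceeds 52).
    (b): 93 − 24 = 69 > 52 [met]
  The trustee carries the last stage.
With every stage satisfied, the trustee prevails.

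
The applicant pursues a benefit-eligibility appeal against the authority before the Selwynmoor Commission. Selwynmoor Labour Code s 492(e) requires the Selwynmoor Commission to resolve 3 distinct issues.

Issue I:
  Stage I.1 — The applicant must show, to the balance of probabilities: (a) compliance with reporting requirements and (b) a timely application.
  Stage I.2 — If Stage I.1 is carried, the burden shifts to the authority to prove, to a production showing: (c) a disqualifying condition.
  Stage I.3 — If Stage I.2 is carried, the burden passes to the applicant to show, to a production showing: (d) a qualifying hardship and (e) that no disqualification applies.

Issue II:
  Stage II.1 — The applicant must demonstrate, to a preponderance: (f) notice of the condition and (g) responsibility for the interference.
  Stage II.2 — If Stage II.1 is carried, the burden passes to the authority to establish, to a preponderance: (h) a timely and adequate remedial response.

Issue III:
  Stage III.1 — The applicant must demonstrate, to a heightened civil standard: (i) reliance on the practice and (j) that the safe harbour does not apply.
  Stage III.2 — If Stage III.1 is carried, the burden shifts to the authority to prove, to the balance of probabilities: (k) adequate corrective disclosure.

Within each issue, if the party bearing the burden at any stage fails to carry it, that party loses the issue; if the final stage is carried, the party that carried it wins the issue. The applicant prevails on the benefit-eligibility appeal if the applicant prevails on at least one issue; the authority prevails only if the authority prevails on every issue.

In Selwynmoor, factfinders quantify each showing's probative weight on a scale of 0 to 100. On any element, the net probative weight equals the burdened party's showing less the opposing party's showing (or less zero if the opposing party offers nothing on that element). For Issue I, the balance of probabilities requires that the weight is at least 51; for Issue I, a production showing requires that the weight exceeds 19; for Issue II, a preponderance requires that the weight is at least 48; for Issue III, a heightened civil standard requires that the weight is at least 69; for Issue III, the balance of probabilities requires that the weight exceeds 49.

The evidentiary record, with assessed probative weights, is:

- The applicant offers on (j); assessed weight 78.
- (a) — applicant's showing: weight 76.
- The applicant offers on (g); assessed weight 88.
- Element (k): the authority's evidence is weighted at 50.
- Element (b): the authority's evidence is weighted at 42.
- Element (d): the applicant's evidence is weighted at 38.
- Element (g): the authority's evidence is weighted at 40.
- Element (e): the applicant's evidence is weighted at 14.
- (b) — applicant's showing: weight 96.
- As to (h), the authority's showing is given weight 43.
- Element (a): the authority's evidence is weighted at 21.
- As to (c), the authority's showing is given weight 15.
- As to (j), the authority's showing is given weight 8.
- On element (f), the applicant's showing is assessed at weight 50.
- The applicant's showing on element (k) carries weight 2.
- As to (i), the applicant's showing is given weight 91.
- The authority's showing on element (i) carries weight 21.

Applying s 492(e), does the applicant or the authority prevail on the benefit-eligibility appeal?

applicant

— Issue I —
Stage I.1 (applicant, the balance of probabilities, weight is at least 51): (a) net 76−21=55 ≥ 51 — meets; (b) net 96−42=54 ≥ 51 — meets.
  Stage I.1 carried; the burden shifts to the authority.
Stage I.2 (authority, a production showing, weight exceeds 19): (c) 15 ≤ 19 — fails.
  Not every element is met, so the authority fails to carry Stage I.2.
The analysis ends at Stage I.2; the applicant prevails on this issue.
— Issue II —
Stage II.1 — burden on applicant; standard: a preponderance (weight is at least 48).
    (f): 50 ≥ 48 [met]
    (g): 88 − 40 = 48 ≥ 48 [met]
  Stage II.1 is satisfied; the onus moves to the authority.
Stage II.2 — burden on authority; standard: a preponderance (weight is at least 48).
    (h): 43 < 48 [not met]
  Stage II.2 not carried; the authority fails its burden.
The analysis ends at Stage II.2; the applicant prevails on this issue.
— Issue III —
Stage III.1 (applicant, a heightened civil standard, weight is at least 69): (i) net 91−21=70 ≥ 69 — meets; (j) net 78−8=70 ≥ 69 — meets.
  The applicant carries Stage III.1; the authority now bears the burden.
Stage III.2 (authority, the balance of probabilities, weight exceeds 49): (k) net 50−2=48 ≤ 49 — fails.
  Not every element is met, so the authority fails to carry Stage III.2.
So the applicant prevails on this issue.
Per-issue: Issue I → applicant; Issue II → applicant; Issue III → applicant. The applicant must prevail on at least one issue; overall, the applicant prevails.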